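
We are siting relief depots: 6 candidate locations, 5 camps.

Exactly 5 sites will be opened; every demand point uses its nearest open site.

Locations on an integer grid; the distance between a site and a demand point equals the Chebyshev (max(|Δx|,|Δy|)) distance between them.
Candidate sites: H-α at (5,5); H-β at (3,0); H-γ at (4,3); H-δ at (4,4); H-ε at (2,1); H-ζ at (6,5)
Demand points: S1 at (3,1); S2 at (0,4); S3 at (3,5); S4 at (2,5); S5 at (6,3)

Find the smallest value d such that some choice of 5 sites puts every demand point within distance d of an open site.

3

Open {H-α, H-β, H-γ, H-δ, H-ε}.
  Farthest demand point is S2 at distance 3 (to H-ε); all others are ≤ 3.
With {H-α, H-β, H-γ, H-ε, H-ζ} the worst case is 3.
With {H-α, H-β, H-δ, H-ε, H-ζ} the worst case is 3.
No size-5 selection achieves below 3.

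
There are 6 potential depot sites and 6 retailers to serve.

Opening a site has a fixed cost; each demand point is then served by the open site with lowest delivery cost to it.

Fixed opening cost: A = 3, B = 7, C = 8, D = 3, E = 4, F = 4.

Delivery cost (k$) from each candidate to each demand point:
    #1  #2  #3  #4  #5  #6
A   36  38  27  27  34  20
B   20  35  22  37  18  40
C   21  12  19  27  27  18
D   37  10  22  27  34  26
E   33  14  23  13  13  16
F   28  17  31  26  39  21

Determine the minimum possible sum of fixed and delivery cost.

106

Open {C, E}: assign each demand point to its cheapest open site.
  #1→C 21, #2→C 12, #3→C 19, #4→E 13, #5→E 13, #6→E 16
  delivery cost 94, fixed 12 → total 106.
Compare {C, D, E}: delivery cost 92 + fixed 15 = 107.
Compare {B, D, E}: delivery cost 94 + fixed 14 = 108.
Compare {B, E}: delivery cost 98 + fixed 11 = 109.
All other subsets cost ≥ 107. Minimum total cost: 106.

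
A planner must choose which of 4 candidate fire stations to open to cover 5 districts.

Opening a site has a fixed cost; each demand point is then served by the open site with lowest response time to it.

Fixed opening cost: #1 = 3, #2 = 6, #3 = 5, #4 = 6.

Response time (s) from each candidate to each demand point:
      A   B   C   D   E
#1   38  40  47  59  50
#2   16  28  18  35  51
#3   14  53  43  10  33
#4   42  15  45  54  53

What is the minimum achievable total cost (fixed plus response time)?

Open {#2, #3, #4}: assign each demand point to its cheapest open site.
  A→#3 14, B→#4 15, C→#2 18, D→#3 10, E→#3 33
  response time 90, fixed 17 → total 107.
Compare {#1, #2, #3, #4}: response time 90 + fixed 20 = 110.
Compare {#2, #3}: response time 103 + fixed 11 = 114.
Compare {#1, #2, #3}: response time 103 + fixed 14 = 117.
All other subsets cost ≥ 110. Minimum total cost: 107.

107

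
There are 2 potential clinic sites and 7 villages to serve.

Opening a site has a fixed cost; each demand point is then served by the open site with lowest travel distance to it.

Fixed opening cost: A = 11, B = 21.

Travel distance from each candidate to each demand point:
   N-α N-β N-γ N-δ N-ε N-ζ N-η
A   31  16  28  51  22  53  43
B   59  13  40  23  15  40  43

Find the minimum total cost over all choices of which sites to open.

225

Open {A, B}: assign each demand point to its cheapest open site.
  N-α→A 31, N-β→B 13, N-γ→A 28, N-δ→B 23, N-ε→B 15, N-ζ→B 40, N-η→A 43
  travel distance 193, fixed 32 → total 225.
Compare {B}: travel distance 233 + fixed 21 = 254.
Compare {A}: travel distance 244 + fixed 11 = 255.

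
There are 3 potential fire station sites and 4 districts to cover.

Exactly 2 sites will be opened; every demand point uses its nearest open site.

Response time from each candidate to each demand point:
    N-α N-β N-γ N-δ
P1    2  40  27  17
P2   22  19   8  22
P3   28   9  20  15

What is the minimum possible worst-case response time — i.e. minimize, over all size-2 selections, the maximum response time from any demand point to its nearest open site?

19

Open {P1, P2}.
  Farthest demand point is N-β at response time 19 (to P2); all others are ≤ 19.
With {P1, P3} the worst case is 20.
With {P2, P3} the worst case is 22.
No size-2 selection achieves below 19.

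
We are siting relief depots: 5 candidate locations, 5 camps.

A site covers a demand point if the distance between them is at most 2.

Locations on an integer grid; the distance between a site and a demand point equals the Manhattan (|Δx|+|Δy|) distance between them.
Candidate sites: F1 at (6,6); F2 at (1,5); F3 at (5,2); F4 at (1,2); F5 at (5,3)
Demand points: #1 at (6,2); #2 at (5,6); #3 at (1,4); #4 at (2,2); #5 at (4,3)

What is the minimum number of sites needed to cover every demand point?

3

Coverage sets (demand points within 2 of each site):
  F1: {#2}
  F2: {#3}
  F3: {#1, #5}
  F4: {#3, #4}
  F5: {#1, #5}
No 2 sites suffice: every size-2 union leaves at least one demand point uncovered.
But {F1, F3, F4} covers everything, so the minimum is 3.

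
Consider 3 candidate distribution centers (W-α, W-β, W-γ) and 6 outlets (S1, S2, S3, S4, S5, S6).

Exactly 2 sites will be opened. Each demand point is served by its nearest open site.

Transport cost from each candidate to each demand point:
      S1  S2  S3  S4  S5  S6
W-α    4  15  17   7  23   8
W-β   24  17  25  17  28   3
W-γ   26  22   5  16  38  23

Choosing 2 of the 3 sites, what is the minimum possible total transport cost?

62

Open {W-α, W-γ}.
  S1→W-α 4, S2→W-α 15, S3→W-γ 5, S4→W-α 7, S5→W-α 23, S6→W-α 8  ⇒ total 62.
Compare {W-α, W-β}: total 69.
Compare {W-β, W-γ}: total 93.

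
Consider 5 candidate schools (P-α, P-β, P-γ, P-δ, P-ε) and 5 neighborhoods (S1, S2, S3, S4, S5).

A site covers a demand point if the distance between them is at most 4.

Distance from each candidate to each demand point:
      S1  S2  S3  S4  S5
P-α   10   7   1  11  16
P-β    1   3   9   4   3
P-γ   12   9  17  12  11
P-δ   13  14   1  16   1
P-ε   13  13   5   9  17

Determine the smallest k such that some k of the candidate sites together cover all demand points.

2

Coverage sets (demand points within 4 of each site):
  P-α: {S3}
  P-β: {S1, S2, S4, S5}
  P-γ: {}
  P-δ: {S3, S5}
  P-ε: {}
No single site covers all 5 demand points.
But {P-α, P-β} covers everything, so the minimum is 2.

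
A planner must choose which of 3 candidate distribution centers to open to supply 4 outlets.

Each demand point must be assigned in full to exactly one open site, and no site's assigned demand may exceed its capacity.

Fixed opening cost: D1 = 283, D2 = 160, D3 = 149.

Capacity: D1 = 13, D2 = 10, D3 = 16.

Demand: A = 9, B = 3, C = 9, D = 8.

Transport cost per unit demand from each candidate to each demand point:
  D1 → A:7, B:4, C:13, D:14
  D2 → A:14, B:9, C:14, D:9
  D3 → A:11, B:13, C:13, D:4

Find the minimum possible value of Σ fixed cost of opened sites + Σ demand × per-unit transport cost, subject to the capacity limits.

Open {D1, D2, D3}; cheapest assignment that respects the capacities:
  D1 (cap 13, load 12): A, B — cost 9×7 + 3×4 = 75
  D2 (cap 10, load 9): C — cost 9×14 = 126
  D3 (cap 16, load 8): D — cost 8×4 = 32
  Shipping 233, fixed 592 → total 825.
  Any other capacity-feasible assignment to {D1, D2, D3} ships for at least 233.
Total demand is 29; every other set of sites either has combined capacity below 29 or cannot fit the demands without splitting one across sites, so {D1, D2, D3} is the only feasible choice of open sites. Minimum: 825.

825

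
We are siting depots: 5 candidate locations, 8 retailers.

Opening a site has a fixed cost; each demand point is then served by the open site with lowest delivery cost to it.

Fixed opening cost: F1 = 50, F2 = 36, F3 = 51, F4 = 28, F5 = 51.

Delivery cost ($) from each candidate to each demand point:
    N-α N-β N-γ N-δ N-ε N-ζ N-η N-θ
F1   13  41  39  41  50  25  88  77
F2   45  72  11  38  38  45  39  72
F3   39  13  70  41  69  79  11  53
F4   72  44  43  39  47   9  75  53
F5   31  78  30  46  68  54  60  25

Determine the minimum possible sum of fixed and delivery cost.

Open {F2, F3, F4}: assign each demand point to its cheapest open site.
  N-α→F3 39, N-β→F3 13, N-γ→F2 11, N-δ→F2 38, N-ε→F2 38, N-ζ→F4 9, N-η→F3 11, N-θ→F3 53
  delivery cost 212, fixed 115 → total 327.
Compare {F3, F4}: delivery cost 254 + fixed 79 = 333.
Compare {F2, F3}: delivery cost 248 + fixed 87 = 335.
Compare {F3, F4, F5}: delivery cost 205 + fixed 130 = 335.
All other subsets cost ≥ 333. Minimum total cost: 327.

327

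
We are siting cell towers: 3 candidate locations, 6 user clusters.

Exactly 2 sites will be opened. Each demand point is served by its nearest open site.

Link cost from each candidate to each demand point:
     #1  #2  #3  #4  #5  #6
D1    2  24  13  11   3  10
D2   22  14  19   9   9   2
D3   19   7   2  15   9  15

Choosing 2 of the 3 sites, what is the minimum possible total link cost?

Open {D1, D3}.
  #1→D1 2, #2→D3 7, #3→D3 2, #4→D1 11, #5→D1 3, #6→D1 10  ⇒ total 35.
Compare {D1, D2}: total 43.
Compare {D2, D3}: total 48.

35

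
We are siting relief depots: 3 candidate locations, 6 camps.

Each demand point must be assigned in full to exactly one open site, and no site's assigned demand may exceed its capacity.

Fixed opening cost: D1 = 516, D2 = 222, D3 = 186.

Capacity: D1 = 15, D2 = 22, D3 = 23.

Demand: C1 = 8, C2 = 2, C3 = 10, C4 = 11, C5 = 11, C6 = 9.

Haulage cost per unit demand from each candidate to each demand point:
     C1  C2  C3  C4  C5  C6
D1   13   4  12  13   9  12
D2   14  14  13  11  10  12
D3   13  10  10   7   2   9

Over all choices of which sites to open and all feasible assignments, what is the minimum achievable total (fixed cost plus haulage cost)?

Open {D1, D2, D3}; cheapest assignment that respects the capacities:
  D1 (cap 15, load 12): C2, C3 — cost 2×4 + 10×12 = 128
  D2 (cap 22, load 17): C1, C6 — cost 8×14 + 9×12 = 220
  D3 (cap 23, load 22): C4, C5 — cost 11×7 + 11×2 = 99
  Shipping 447, fixed 924 → total 1371.
  Any other capacity-feasible assignment to {D1, D2, D3} ships for at least 447.
Total demand is 51 and no other set of sites has combined capacity ≥ 51, so {D1, D2, D3} is the only feasible choice of open sites. Minimum: 1371.

1371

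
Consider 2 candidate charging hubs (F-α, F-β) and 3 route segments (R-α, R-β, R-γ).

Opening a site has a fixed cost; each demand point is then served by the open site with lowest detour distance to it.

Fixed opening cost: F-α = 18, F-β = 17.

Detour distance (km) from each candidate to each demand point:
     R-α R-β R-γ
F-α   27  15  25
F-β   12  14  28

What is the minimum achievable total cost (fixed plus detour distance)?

Open {F-β}: assign each demand point to its cheapest open site.
  R-α→F-β 12, R-β→F-β 14, R-γ→F-β 28
  detour distance 54, fixed 17 → total 71.
Compare {F-α}: detour distance 67 + fixed 18 = 85.
Compare {F-α, F-β}: detour distance 51 + fixed 35 = 86.

71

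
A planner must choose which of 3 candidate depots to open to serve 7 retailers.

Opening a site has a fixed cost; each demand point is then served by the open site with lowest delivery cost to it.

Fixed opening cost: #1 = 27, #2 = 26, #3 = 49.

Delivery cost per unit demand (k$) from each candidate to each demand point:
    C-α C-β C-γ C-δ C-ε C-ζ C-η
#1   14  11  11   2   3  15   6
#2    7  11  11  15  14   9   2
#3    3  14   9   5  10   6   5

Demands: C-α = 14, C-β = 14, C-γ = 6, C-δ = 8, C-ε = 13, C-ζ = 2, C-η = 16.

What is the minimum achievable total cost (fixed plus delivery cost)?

Open {#1, #2, #3}: assign each demand point to its cheapest open site.
  C-α→#3 14×3=42, C-β→#1 14×11=154, C-γ→#3 6×9=54, C-δ→#1 8×2=16, C-ε→#1 13×3=39, C-ζ→#3 2×6=12, C-η→#2 16×2=32
  delivery cost 349, fixed 102 → total 451.
Compare {#1, #3}: delivery cost 397 + fixed 76 = 473.
Compare {#1, #2}: delivery cost 423 + fixed 53 = 476.
Compare {#2, #3}: delivery cost 464 + fixed 75 = 539.
All other subsets cost ≥ 473. Minimum total cost: 451.

451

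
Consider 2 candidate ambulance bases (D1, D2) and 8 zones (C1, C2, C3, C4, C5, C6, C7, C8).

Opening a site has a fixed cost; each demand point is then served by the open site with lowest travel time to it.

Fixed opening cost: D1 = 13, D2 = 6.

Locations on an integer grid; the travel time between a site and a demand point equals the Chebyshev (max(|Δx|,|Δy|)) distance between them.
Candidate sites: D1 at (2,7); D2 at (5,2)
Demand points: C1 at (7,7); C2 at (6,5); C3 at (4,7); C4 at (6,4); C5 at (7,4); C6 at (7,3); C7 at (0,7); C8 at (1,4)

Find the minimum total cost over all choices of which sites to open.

Open {D2}: assign each demand point to its cheapest open site.
  C1→D2 5, C2→D2 3, C3→D2 5, C4→D2 2, C5→D2 2, C6→D2 2, C7→D2 5, C8→D2 4
  travel time 28, fixed 6 → total 34.
Compare {D1, D2}: travel time 21 + fixed 19 = 40.
Compare {D1}: travel time 30 + fixed 13 = 43.

34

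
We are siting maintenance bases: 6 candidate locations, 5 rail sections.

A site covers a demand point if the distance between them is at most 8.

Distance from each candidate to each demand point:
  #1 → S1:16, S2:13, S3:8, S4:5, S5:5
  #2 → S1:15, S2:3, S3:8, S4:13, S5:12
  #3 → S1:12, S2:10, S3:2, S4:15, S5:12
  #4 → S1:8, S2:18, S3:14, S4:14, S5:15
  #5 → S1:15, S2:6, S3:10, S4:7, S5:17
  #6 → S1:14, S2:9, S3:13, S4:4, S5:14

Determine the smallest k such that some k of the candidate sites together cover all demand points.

3

Coverage sets (demand points within 8 of each site):
  #1: {S3, S4, S5}
  #2: {S2, S3}
  #3: {S3}
  #4: {S1}
  #5: {S2, S4}
  #6: {S4}
No 2 sites suffice: every size-2 union leaves at least one demand point uncovered.
But {#1, #2, #4} covers everything, so the minimum is 3.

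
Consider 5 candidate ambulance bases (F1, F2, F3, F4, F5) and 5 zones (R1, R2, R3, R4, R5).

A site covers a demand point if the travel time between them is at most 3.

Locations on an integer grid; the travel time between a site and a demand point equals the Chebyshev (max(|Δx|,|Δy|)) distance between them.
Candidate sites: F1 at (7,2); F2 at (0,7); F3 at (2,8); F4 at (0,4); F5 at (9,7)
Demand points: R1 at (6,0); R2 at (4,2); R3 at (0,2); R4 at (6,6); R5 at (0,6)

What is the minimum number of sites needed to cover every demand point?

3

Coverage sets (demand points within 3 of each site):
  F1: {R1, R2}
  F2: {R5}
  F3: {R5}
  F4: {R3, R5}
  F5: {R4}
No 2 sites suffice: every size-2 union leaves at least one demand point uncovered.
But {F1, F4, F5} covers everything, so the minimum is 3.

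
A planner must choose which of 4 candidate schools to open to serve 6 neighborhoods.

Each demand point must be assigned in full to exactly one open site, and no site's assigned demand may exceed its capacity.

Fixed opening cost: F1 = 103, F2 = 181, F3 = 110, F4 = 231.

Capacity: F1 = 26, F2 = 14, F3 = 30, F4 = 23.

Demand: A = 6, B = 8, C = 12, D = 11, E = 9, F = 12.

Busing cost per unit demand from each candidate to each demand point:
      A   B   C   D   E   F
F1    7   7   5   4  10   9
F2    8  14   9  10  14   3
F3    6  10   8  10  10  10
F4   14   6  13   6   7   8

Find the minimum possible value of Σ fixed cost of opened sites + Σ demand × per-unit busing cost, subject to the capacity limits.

740

Open {F1, F2, F3}; cheapest assignment that respects the capacities:
  F1 (cap 26, load 23): C, D — cost 12×5 + 11×4 = 104
  F2 (cap 14, load 12): F — cost 12×3 = 36
  F3 (cap 30, load 23): A, B, E — cost 6×6 + 8×10 + 9×10 = 206
  Shipping 346, fixed 394 → total 740.
  Any other capacity-feasible assignment to {F1, F2, F3} ships for at least 346.
Compare {F1, F3, F4}: its best feasible assignment gives total 815.
Compare {F1, F2, F4}: its best feasible assignment gives total 838.
Every other set of open sites that can feasibly serve all demand totals ≥ 815 even under its best assignment. Minimum: 740.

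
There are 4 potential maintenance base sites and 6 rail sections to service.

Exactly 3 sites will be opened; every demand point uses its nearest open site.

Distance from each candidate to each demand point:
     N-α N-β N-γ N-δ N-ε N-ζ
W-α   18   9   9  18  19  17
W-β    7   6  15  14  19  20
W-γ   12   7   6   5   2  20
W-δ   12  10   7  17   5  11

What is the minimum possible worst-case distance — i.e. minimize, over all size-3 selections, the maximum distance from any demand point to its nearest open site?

11

Open {W-β, W-γ, W-δ}.
  Farthest demand point is N-ζ at distance 11 (to W-δ); all others are ≤ 11.
With {W-α, W-γ, W-δ} the worst case is 12.
With {W-α, W-β, W-δ} the worst case is 14.
No size-3 selection achieves below 11.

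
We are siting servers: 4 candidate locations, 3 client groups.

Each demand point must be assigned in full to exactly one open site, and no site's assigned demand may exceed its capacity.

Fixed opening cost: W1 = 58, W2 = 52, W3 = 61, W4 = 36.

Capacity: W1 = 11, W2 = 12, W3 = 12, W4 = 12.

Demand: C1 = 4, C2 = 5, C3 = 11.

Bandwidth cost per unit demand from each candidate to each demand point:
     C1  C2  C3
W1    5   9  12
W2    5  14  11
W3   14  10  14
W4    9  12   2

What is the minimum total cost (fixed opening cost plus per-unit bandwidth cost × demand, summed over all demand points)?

181

Open {W1, W4}; cheapest assignment that respects the capacities:
  W1 (cap 11, load 9): C1, C2 — cost 4×5 + 5×9 = 65
  W4 (cap 12, load 11): C3 — cost 11×2 = 22
  Shipping 87, fixed 94 → total 181.
  Any other capacity-feasible assignment to {W1, W4} ships for at least 87.
Compare {W2, W4}: its best feasible assignment gives total 200.
Compare {W3, W4}: its best feasible assignment gives total 225.
Every other set of open sites that can feasibly serve all demand totals ≥ 200 even under its best assignment. Minimum: 181.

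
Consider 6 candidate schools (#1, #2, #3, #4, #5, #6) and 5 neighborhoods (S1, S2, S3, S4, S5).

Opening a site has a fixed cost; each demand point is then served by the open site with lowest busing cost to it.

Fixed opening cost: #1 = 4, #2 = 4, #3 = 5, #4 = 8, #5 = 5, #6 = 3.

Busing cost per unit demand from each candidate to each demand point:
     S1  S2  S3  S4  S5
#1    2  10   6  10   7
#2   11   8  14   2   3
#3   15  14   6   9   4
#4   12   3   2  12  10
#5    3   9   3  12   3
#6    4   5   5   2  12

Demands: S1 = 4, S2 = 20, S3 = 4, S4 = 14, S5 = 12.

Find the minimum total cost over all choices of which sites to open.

Open {#1, #2, #4}: assign each demand point to its cheapest open site.
  S1→#1 4×2=8, S2→#4 20×3=60, S3→#4 4×2=8, S4→#2 14×2=28, S5→#2 12×3=36
  busing cost 140, fixed 16 → total 156.
Compare {#1, #2, #4, #6}: busing cost 140 + fixed 19 = 159.
Compare {#4, #5, #6}: busing cost 144 + fixed 16 = 160.
Compare {#1, #4, #5, #6}: busing cost 140 + fixed 20 = 160.
All other subsets cost ≥ 159. Minimum total cost: 156.

156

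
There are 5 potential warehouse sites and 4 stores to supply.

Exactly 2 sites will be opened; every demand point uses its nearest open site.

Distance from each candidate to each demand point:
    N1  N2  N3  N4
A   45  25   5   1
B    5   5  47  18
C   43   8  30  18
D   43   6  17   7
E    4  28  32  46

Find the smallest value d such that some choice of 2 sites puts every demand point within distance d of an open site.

5

Open {A, B}.
  Farthest demand point is N1 at distance 5 (to B); all others are ≤ 5.
With {B, D} the worst case is 17.
With {D, E} the worst case is 17.
No size-2 selection achieves below 5.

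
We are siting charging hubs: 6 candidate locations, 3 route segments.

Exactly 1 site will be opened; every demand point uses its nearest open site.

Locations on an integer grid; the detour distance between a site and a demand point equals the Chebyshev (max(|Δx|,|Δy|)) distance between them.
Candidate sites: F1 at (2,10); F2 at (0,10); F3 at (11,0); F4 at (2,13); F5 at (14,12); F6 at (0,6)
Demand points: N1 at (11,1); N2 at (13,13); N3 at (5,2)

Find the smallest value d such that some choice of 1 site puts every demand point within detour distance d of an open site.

Open {F1}.
  Farthest demand point is N2 at detour distance 11 (to F1); all others are ≤ 11.
With {F5} the worst case is 11.
With {F4} the worst case is 12.
No size-1 selection achieves below 11.

11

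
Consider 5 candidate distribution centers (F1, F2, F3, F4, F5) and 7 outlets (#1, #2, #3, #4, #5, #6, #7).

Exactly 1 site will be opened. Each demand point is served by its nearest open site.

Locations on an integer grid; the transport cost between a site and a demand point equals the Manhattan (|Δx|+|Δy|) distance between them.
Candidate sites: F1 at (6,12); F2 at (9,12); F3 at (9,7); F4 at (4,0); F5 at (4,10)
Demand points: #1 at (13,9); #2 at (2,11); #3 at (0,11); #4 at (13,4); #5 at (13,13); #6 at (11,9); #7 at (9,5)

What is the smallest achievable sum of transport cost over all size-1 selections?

Open {F3}.
  #1→F3 6, #2→F3 11, #3→F3 13, #4→F3 7, #5→F3 10, #6→F3 4, #7→F3 2  ⇒ total 53.
Compare {F2}: total 54.
Compare {F1}: total 63.
No size-1 selection does better; minimum is 53.

53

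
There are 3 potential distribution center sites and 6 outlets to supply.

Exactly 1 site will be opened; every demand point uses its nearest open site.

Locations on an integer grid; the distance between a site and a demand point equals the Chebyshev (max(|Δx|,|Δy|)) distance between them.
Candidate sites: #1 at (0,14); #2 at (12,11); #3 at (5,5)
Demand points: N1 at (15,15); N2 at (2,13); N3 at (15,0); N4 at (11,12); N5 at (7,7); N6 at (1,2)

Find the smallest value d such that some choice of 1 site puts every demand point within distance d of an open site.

10

Open {#3}.
  Farthest demand point is N1 at distance 10 (to #3); all others are ≤ 10.
With {#2} the worst case is 11.
With {#1} the worst case is 15.
No size-1 selection achieves below 10.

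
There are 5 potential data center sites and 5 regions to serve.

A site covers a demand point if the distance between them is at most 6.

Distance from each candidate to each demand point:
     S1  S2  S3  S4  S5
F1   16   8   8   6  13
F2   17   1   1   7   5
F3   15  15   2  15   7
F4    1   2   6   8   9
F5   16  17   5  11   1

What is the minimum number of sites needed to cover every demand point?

Coverage sets (demand points within 6 of each site):
  F1: {S4}
  F2: {S2, S3, S5}
  F3: {S3}
  F4: {S1, S2, S3}
  F5: {S3, S5}
No 2 sites suffice: every size-2 union leaves at least one demand point uncovered.
But {F1, F2, F4} covers everything, so the minimum is 3.

3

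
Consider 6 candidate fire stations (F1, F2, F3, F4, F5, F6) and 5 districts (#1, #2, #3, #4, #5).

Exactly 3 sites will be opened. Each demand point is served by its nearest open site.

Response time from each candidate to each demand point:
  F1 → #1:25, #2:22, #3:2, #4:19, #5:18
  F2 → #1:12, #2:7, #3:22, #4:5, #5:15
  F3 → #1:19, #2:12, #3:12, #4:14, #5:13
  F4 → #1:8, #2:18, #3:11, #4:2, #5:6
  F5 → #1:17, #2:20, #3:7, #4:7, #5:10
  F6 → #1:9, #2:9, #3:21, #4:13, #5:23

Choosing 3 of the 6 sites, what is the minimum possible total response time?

25

Open {F1, F2, F4}.
  #1→F4 8, #2→F2 7, #3→F1 2, #4→F4 2, #5→F4 6  ⇒ total 25.
Compare {F1, F4, F6}: total 27.
Compare {F1, F3, F4}: total 30.
No size-3 selection does better; minimum is 25.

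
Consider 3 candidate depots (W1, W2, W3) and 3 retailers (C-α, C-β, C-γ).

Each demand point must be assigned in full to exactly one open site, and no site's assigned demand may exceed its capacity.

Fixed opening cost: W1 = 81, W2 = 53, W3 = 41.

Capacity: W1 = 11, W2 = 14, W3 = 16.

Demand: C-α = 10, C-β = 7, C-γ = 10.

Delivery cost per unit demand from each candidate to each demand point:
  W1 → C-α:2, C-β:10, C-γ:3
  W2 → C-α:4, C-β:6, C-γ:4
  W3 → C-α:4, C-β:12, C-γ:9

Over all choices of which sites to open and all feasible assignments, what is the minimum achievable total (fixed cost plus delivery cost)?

287

Open {W1, W2, W3}; cheapest assignment that respects the capacities:
  W1 (cap 11, load 10): C-γ — cost 10×3 = 30
  W2 (cap 14, load 7): C-β — cost 7×6 = 42
  W3 (cap 16, load 10): C-α — cost 10×4 = 40
  Shipping 112, fixed 175 → total 287.
  Any other capacity-feasible assignment to {W1, W2, W3} ships for at least 112.
Total demand is 27; every other set of sites either has combined capacity below 27 or cannot fit the demands without splitting one across sites, so {W1, W2, W3} is the only feasible choice of open sites. Minimum: 287.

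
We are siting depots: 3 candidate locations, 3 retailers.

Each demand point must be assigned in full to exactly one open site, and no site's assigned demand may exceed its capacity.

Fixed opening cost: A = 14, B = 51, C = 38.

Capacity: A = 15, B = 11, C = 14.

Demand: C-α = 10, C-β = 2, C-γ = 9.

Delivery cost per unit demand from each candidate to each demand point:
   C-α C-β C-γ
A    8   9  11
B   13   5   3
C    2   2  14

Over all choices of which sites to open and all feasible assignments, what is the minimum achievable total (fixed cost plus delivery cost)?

140

Open {B, C}; cheapest assignment that respects the capacities:
  B (cap 11, load 9): C-γ — cost 9×3 = 27
  C (cap 14, load 12): C-α, C-β — cost 10×2 + 2×2 = 24
  Shipping 51, fixed 89 → total 140.
  Any other capacity-feasible assignment to {B, C} ships for at least 51.
Compare {A, B, C}: its best feasible assignment gives total 154.
Compare {A, C}: its best feasible assignment gives total 175.
Every other set of open sites that can feasibly serve all demand totals ≥ 154 even under its best assignment. Minimum: 140.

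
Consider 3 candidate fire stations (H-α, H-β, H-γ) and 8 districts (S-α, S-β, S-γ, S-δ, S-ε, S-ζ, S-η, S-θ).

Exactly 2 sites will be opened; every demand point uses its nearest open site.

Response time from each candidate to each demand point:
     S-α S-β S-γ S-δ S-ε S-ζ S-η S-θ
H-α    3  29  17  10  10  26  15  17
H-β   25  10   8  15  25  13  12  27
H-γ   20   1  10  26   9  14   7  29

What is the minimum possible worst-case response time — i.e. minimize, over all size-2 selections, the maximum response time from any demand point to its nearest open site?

17

Open {H-α, H-β}.
  Farthest demand point is S-θ at response time 17 (to H-α); all others are ≤ 17.
With {H-α, H-γ} the worst case is 17.
With {H-β, H-γ} the worst case is 27.
No size-2 selection achieves below 17.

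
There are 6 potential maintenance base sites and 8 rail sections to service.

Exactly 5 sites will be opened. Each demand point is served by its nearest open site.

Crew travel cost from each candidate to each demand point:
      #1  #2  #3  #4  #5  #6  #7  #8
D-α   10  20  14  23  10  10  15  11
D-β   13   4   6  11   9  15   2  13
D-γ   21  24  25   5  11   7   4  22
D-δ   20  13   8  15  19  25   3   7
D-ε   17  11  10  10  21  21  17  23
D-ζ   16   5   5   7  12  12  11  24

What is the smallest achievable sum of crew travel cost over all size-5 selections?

49

Open {D-α, D-β, D-γ, D-δ, D-ζ}.
  #1→D-α 10, #2→D-β 4, #3→D-ζ 5, #4→D-γ 5, #5→D-β 9, #6→D-γ 7, #7→D-β 2, #8→D-δ 7  ⇒ total 49.
Compare {D-α, D-β, D-γ, D-δ, D-ε}: total 50.
Compare {D-α, D-γ, D-δ, D-ε, D-ζ}: total 52.
No size-5 selection does better; minimum is 49.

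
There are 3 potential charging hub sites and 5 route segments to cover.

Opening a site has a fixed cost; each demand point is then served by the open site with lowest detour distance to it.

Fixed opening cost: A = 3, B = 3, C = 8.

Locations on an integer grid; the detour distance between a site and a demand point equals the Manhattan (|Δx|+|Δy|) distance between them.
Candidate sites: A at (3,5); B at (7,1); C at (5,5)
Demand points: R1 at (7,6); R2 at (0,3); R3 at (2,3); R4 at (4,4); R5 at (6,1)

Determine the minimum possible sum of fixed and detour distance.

Open {A, B}: assign each demand point to its cheapest open site.
  R1→A 5, R2→A 5, R3→A 3, R4→A 2, R5→B 1
  detour distance 16, fixed 6 → total 22.
Compare {A}: detour distance 22 + fixed 3 = 25.
Compare {A, B, C}: detour distance 14 + fixed 14 = 28.
Compare {A, C}: detour distance 18 + fixed 11 = 29.
All other subsets cost ≥ 25. Minimum total cost: 22.

22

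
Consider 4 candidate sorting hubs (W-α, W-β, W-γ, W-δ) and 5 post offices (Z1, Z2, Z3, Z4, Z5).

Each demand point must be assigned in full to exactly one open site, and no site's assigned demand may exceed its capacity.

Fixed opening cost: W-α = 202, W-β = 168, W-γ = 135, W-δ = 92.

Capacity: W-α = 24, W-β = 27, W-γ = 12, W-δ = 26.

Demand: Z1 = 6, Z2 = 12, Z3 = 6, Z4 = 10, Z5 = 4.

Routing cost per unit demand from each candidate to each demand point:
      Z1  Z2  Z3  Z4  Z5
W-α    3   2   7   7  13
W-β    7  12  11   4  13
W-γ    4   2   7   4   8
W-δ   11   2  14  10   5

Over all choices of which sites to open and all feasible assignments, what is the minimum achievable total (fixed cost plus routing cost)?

Open {W-γ, W-δ}; cheapest assignment that respects the capacities:
  W-γ (cap 12, load 12): Z1, Z3 — cost 6×4 + 6×7 = 66
  W-δ (cap 26, load 26): Z2, Z4, Z5 — cost 12×2 + 10×10 + 4×5 = 144
  Shipping 210, fixed 227 → total 437.
  Any other capacity-feasible assignment to {W-γ, W-δ} ships for at least 210.
Compare {W-β, W-δ}: its best feasible assignment gives total 452.
Compare {W-α, W-δ}: its best feasible assignment gives total 468.
Every other set of open sites that can feasibly serve all demand totals ≥ 452 even under its best assignment. Minimum: 437.

437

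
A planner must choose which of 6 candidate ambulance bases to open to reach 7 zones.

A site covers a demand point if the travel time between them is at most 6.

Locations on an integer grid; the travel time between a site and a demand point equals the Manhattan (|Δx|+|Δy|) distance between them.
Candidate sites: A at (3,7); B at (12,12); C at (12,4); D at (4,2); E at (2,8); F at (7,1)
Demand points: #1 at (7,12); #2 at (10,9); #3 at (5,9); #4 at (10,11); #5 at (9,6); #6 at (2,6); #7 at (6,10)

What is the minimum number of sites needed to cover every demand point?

Coverage sets (demand points within 6 of each site):
  A: {#3, #6, #7}
  B: {#1, #2, #4}
  C: {#5}
  D: {#6}
  E: {#3, #6, #7}
  F: {}
No 2 sites suffice: every size-2 union leaves at least one demand point uncovered.
But {A, B, C} covers everything, so the minimum is 3.

3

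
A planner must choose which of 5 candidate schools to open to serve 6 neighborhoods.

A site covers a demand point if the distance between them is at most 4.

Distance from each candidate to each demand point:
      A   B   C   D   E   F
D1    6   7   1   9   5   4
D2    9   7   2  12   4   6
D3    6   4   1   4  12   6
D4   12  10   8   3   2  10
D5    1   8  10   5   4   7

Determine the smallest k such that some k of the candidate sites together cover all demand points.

Coverage sets (demand points within 4 of each site):
  D1: {C, F}
  D2: {C, E}
  D3: {B, C, D}
  D4: {D, E}
  D5: {A, E}
No 2 sites suffice: every size-2 union leaves at least one demand point uncovered.
But {D1, D3, D5} covers everything, so the minimum is 3.

3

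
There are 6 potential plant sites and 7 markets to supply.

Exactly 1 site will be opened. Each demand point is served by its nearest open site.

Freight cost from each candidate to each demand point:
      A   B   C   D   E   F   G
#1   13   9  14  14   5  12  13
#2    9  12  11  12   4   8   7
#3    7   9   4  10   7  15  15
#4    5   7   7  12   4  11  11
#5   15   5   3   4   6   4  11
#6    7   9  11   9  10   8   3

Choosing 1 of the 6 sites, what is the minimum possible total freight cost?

48

Open {#5}.
  A→#5 15, B→#5 5, C→#5 3, D→#5 4, E→#5 6, F→#5 4, G→#5 11  ⇒ total 48.
Compare {#4}: total 57.
Compare {#6}: total 57.
No size-1 selection does better; minimum is 48.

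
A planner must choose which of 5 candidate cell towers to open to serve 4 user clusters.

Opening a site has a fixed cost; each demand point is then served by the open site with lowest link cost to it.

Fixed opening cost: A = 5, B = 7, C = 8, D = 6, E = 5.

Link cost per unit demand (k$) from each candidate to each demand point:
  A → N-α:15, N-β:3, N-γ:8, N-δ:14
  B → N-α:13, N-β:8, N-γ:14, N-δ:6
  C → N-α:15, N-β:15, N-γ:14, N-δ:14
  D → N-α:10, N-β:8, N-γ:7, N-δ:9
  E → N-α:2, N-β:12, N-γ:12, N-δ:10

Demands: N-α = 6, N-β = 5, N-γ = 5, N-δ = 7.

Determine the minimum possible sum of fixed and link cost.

126

Open {A, B, E}: assign each demand point to its cheapest open site.
  N-α→E 6×2=12, N-β→A 5×3=15, N-γ→A 5×8=40, N-δ→B 7×6=42
  link cost 109, fixed 17 → total 126.
Compare {A, B, D, E}: link cost 104 + fixed 23 = 127.
Compare {A, B, C, E}: link cost 109 + fixed 25 = 134.
Compare {A, B, C, D, E}: link cost 104 + fixed 31 = 135.
All other subsets cost ≥ 127. Minimum total cost: 126.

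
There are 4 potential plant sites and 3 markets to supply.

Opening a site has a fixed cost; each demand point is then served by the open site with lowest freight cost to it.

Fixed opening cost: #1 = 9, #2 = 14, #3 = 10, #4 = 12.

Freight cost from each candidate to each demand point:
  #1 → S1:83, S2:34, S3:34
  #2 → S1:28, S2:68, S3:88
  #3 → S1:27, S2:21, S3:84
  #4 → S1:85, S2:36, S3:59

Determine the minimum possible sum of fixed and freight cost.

101

Open {#1, #3}: assign each demand point to its cheapest open site.
  S1→#3 27, S2→#3 21, S3→#1 34
  freight cost 82, fixed 19 → total 101.
Compare {#1, #3, #4}: freight cost 82 + fixed 31 = 113.
Compare {#1, #2, #3}: freight cost 82 + fixed 33 = 115.
Compare {#1, #2}: freight cost 96 + fixed 23 = 119.
All other subsets cost ≥ 113. Minimum total cost: 101.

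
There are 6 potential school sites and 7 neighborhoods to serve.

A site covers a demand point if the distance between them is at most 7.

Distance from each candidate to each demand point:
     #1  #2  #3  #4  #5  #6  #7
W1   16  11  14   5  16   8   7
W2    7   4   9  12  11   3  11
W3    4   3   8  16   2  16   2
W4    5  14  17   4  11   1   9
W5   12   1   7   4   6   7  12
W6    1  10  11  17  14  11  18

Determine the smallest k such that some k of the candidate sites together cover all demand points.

2

Coverage sets (demand points within 7 of each site):
  W1: {#4, #7}
  W2: {#1, #2, #6}
  W3: {#1, #2, #5, #7}
  W4: {#1, #4, #6}
  W5: {#2, #3, #4, #5, #6}
  W6: {#1}
No single site covers all 7 demand points.
But {W3, W5} covers everything, so the minimum is 2.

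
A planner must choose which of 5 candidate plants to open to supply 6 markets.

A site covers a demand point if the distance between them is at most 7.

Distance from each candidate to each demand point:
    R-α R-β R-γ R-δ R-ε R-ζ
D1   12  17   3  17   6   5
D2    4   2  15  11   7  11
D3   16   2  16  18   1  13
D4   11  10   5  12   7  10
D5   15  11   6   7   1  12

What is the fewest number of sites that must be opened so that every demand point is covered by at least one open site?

Coverage sets (demand points within 7 of each site):
  D1: {R-γ, R-ε, R-ζ}
  D2: {R-α, R-β, R-ε}
  D3: {R-β, R-ε}
  D4: {R-γ, R-ε}
  D5: {R-γ, R-δ, R-ε}
No 2 sites suffice: every size-2 union leaves at least one demand point uncovered.
But {D1, D2, D5} covers everything, so the minimum is 3.

3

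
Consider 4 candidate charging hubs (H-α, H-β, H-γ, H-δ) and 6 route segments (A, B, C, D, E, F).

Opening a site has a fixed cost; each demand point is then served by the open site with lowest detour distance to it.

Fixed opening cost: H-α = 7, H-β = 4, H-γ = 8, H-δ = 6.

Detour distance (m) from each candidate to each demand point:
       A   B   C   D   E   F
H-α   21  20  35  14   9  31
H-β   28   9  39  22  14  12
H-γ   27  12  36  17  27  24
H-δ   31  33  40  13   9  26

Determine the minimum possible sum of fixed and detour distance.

Open {H-α, H-β}: assign each demand point to its cheapest open site.
  A→H-α 21, B→H-β 9, C→H-α 35, D→H-α 14, E→H-α 9, F→H-β 12
  detour distance 100, fixed 11 → total 111.
Compare {H-α, H-β, H-δ}: detour distance 99 + fixed 17 = 116.
Compare {H-α, H-β, H-γ}: detour distance 100 + fixed 19 = 119.
Compare {H-β, H-δ}: detour distance 110 + fixed 10 = 120.
All other subsets cost ≥ 116. Minimum total cost: 111.

111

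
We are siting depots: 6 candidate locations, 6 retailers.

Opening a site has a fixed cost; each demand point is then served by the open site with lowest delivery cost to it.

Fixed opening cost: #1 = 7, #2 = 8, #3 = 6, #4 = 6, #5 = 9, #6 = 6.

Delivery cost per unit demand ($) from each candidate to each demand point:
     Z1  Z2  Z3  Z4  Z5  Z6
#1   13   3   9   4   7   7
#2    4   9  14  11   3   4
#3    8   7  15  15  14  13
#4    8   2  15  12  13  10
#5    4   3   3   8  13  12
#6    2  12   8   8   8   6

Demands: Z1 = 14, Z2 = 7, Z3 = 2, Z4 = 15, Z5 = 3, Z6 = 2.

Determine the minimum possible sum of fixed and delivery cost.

161

Open {#1, #2, #4, #5, #6}: assign each demand point to its cheapest open site.
  Z1→#6 14×2=28, Z2→#4 7×2=14, Z3→#5 2×3=6, Z4→#1 15×4=60, Z5→#2 3×3=9, Z6→#2 2×4=8
  delivery cost 125, fixed 36 → total 161.
Compare {#1, #2, #4, #6}: delivery cost 135 + fixed 27 = 162.
Compare {#1, #2, #5, #6}: delivery cost 132 + fixed 30 = 162.
Compare {#1, #2, #6}: delivery cost 142 + fixed 21 = 163.
All other subsets cost ≥ 162. Minimum total cost: 161.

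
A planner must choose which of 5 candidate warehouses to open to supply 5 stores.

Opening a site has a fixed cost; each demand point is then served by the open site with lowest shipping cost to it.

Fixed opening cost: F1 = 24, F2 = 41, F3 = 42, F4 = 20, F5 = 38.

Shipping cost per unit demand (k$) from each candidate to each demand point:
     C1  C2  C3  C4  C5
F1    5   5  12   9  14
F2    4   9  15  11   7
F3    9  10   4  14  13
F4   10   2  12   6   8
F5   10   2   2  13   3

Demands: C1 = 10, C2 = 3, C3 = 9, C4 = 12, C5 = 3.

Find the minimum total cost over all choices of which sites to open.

Open {F1, F4, F5}: assign each demand point to its cheapest open site.
  C1→F1 10×5=50, C2→F4 3×2=6, C3→F5 9×2=18, C4→F4 12×6=72, C5→F5 3×3=9
  shipping cost 155, fixed 82 → total 237.
Compare {F2, F4, F5}: shipping cost 145 + fixed 99 = 244.
Compare {F1, F5}: shipping cost 191 + fixed 62 = 253.
Compare {F4, F5}: shipping cost 205 + fixed 58 = 263.
All other subsets cost ≥ 244. Minimum total cost: 237.

237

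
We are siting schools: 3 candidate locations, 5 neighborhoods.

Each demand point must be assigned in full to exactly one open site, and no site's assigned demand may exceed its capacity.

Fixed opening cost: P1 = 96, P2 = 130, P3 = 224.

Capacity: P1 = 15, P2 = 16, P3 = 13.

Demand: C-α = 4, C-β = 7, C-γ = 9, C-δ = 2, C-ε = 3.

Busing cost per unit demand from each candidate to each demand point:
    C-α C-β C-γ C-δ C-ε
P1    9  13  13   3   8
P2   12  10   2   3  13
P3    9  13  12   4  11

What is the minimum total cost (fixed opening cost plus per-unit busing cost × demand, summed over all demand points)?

Open {P1, P2}; cheapest assignment that respects the capacities:
  P1 (cap 15, load 9): C-α, C-δ, C-ε — cost 4×9 + 2×3 + 3×8 = 66
  P2 (cap 16, load 16): C-β, C-γ — cost 7×10 + 9×2 = 88
  Shipping 154, fixed 226 → total 380.
  Any other capacity-feasible assignment to {P1, P2} ships for at least 154.
Compare {P2, P3}: its best feasible assignment gives total 519.
Compare {P1, P3}: its best feasible assignment gives total 585.
Every other set of open sites that can feasibly serve all demand totals ≥ 519 even under its best assignment. Minimum: 380.

380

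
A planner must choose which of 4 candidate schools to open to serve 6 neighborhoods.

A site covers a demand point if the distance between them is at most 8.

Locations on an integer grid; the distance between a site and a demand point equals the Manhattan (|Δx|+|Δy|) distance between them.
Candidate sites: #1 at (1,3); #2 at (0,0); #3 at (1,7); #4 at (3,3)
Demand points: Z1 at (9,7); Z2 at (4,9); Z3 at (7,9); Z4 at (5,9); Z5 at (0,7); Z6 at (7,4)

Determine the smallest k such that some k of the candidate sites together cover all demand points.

2

Coverage sets (demand points within 8 of each site):
  #1: {Z5, Z6}
  #2: {Z5}
  #3: {Z1, Z2, Z3, Z4, Z5}
  #4: {Z2, Z4, Z5, Z6}
No single site covers all 6 demand points.
But {#1, #3} covers everything, so the minimum is 2.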